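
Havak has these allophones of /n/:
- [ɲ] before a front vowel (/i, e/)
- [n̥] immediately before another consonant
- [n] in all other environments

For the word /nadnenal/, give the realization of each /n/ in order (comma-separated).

[n], [ɲ], [n]

Occurrence 1 (position 1): no conditioning environment matches → elsewhere allophone [n].
Occurrence 2 (position 4): before a front vowel (/i, e/) → [ɲ].
Occurrence 3 (position 6): no conditioning environment matches → elsewhere allophone [n].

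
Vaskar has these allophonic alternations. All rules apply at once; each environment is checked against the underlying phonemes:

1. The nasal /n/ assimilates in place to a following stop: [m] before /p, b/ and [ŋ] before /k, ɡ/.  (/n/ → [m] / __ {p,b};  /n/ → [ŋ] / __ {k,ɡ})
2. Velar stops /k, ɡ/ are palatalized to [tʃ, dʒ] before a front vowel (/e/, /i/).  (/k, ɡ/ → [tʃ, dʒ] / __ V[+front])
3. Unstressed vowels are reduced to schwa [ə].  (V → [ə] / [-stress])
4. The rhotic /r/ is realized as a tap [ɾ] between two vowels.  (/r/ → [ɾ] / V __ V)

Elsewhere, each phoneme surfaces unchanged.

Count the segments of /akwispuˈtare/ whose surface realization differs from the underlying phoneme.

Segments that undergo a rule: /a/ → [ə] (rule 3); /i/ → [ə] (rule 3); /u/ → [ə] (rule 3); /r/ → [ɾ] (rule 4); /e/ → [ə] (rule 3).
All other segments surface unchanged.

5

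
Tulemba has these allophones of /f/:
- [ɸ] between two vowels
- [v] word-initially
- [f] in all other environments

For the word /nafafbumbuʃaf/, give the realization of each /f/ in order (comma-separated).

Occurrence 1 (position 3): between two vowels → [ɸ].
Occurrence 2 (position 5): no conditioning environment matches → elsewhere allophone [f].
Occurrence 3 (position 13): no conditioning environment matches → elsewhere allophone [f].

[ɸ], [f], [f]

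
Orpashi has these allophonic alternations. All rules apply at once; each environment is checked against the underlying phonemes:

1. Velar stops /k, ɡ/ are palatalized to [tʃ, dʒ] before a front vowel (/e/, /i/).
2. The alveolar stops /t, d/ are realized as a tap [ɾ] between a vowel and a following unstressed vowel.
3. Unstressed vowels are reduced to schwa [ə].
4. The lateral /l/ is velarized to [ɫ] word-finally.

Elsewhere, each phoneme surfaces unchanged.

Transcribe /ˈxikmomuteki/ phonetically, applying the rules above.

[ˈxikməməɾətʃə]

/i/ — between /x/ and /k/; rule 3 does not apply here → [i].
/k/ (between /i/ and /m/) is in the target of rule 1 but the environment (before a front vowel) is not met → [k].
Rule 3 applies to /o/ (between /m/ and /m/: in an unstressed syllable) → [ə].
/u/ (between /m/ and /t/) occurs in an unstressed syllable → [ə] by rule 3.
/t/ — between /u/ and /e/, between a vowel and a following unstressed vowel — surfaces as [ɾ] (rule 2).
/e/ (between /t/ and /k/): in an unstressed syllable, so rule 3 applies → [ə].
/k/ (between /e/ and /i/) occurs before a front vowel → [tʃ] by rule 1.
Rule 3 applies to /i/ (word-final: in an unstressed syllable) → [ə].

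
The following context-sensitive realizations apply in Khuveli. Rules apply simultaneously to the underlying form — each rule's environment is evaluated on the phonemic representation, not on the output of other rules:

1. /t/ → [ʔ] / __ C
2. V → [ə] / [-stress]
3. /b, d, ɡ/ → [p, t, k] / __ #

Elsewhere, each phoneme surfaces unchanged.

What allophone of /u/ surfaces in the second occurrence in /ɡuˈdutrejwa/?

/u/ (between /d/ and /t/) fails the environment for rule 2, so it stays [u].

[u]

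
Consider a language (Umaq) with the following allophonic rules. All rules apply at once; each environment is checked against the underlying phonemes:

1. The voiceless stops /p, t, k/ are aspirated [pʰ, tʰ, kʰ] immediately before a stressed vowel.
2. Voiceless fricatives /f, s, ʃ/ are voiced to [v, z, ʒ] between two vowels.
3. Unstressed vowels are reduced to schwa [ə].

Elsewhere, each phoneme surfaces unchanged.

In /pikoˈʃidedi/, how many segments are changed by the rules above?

Segments that undergo a rule: /i/ → [ə] (rule 3); /o/ → [ə] (rule 3); /ʃ/ → [ʒ] (rule 2); /e/ → [ə] (rule 3); /i/ → [ə] (rule 3).
All other segments surface unchanged.

5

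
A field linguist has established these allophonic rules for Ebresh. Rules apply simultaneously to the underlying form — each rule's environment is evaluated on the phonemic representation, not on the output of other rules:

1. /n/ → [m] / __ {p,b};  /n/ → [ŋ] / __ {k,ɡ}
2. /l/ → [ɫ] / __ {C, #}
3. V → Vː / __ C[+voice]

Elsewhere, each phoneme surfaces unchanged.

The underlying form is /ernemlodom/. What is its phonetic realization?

[eːrneːmloːdoːm]

/e/ meets the environment for rule 3 (before a voiced consonant) → [eː].
/r/ — not in any rule's target class → [r].
/n/ — between /r/ and /e/; rule 1 does not apply here → [n].
Rule 3 applies to /e/ (between /n/ and /m/: before a voiced consonant) → [eː].
/m/ stays [m].
/l/ (between /m/ and /o/) fails the environment for rule 2, so it stays [l].
/o/ (between /l/ and /d/) occurs before a voiced consonant → [oː] by rule 3.
/d/ (between /o/ and /o/) is unaffected → [d].
/o/ meets the environment for rule 3 (before a voiced consonant) → [oː].
/m/ (word-final) is unaffected → [m].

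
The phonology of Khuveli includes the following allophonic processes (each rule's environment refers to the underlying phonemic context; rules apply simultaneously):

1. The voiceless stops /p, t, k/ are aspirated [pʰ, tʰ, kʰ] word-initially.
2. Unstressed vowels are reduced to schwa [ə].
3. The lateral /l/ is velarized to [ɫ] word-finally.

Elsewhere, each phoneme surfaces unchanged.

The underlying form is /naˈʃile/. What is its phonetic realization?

[nəˈʃilə]

/n/ (word-initial): no rule targets it → [n].
/a/ — between /n/ and /ʃ/, in an unstressed syllable — surfaces as [ə] (rule 2).
/ʃ/ stays [ʃ].
/i/ (between /ʃ/ and /l/): rule 2 targets it, but not in an unstressed syllable → unchanged [i].
/l/ (between /i/ and /e/) is in the target of rule 3 but the environment (word-finally) is not met → [l].
/e/ meets the environment for rule 2 (in an unstressed syllable) → [ə].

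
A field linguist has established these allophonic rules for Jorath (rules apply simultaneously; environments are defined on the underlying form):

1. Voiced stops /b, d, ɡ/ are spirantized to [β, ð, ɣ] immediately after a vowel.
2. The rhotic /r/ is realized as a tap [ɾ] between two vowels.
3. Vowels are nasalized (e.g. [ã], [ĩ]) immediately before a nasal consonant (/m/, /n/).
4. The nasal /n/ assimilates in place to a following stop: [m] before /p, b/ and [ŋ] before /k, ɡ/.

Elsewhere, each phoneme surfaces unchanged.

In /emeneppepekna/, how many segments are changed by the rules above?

Segments that undergo a rule: /e/ → [ẽ] (rule 3); /e/ → [ẽ] (rule 3).
All other segments surface unchanged.

2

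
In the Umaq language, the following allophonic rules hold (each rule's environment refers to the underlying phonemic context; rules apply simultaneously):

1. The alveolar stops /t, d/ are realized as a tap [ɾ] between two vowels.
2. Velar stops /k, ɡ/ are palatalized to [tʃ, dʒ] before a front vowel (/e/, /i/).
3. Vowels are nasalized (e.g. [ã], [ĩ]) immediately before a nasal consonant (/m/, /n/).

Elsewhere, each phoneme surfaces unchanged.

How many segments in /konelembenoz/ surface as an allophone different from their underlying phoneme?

Segments that undergo a rule: /o/ → [õ] (rule 3); /e/ → [ẽ] (rule 3); /e/ → [ẽ] (rule 3).
All other segments surface unchanged.

3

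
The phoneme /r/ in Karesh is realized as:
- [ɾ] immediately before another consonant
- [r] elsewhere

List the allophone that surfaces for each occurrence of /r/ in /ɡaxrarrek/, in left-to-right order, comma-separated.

Occurrence 1 (position 4): no conditioning environment matches → elsewhere allophone [r].
Occurrence 2 (position 6): immediately before another consonant → [ɾ].
Occurrence 3 (position 7): no conditioning environment matches → elsewhere allophone [r].

[r], [ɾ], [r]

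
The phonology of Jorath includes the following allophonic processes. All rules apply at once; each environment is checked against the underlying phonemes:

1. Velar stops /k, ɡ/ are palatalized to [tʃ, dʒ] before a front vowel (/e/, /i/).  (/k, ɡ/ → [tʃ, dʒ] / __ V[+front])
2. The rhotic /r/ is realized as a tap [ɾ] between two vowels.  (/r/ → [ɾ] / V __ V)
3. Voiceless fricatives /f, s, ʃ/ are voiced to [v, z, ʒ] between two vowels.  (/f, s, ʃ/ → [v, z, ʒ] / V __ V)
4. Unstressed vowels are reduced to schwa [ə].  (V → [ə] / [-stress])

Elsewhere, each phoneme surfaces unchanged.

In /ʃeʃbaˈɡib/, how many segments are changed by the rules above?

Segments that undergo a rule: /e/ → [ə] (rule 4); /a/ → [ə] (rule 4); /ɡ/ → [dʒ] (rule 1).
All other segments surface unchanged.

3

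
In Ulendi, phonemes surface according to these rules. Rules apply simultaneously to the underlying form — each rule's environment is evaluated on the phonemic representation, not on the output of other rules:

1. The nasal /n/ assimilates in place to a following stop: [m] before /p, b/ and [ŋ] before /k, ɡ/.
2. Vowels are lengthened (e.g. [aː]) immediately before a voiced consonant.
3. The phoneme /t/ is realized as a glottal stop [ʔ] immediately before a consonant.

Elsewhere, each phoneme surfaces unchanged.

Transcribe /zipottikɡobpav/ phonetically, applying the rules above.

/i/ — between /z/ and /p/; rule 2 does not apply here → [i].
/o/ (between /p/ and /t/) fails the environment for rule 2, so it stays [o].
/t/ (between /o/ and /t/): immediately before a consonant, so rule 3 applies → [ʔ].
/t/ (between /t/ and /i/) fails the environment for rule 3, so it stays [t].
/i/ — between /t/ and /k/; rule 2 does not apply here → [i].
Rule 2 applies to /o/ (between /ɡ/ and /b/: before a voiced consonant) → [oː].
/a/ — between /p/ and /v/, before a voiced consonant — surfaces as [aː] (rule 2).

[zipoʔtikɡoːbpaːv]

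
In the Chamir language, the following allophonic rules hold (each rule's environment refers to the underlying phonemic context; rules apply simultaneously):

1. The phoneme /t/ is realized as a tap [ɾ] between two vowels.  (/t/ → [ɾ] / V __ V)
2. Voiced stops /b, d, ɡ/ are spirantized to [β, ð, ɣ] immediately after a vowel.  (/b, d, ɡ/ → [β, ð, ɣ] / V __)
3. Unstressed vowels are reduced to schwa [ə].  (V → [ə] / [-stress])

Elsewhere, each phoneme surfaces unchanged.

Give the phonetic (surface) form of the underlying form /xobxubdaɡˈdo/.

/o/ — between /x/ and /b/, in an unstressed syllable — surfaces as [ə] (rule 3).
/b/ (between /o/ and /x/) occurs immediately after a vowel → [β] by rule 2.
/u/ — between /x/ and /b/, in an unstressed syllable — surfaces as [ə] (rule 3).
/b/ (between /u/ and /d/) occurs immediately after a vowel → [β] by rule 2.
/d/ (between /b/ and /a/) is in the target of rule 2 but the environment (immediately after a vowel) is not met → [d].
Rule 3 applies to /a/ (between /d/ and /ɡ/: in an unstressed syllable) → [ə].
Rule 2 applies to /ɡ/ (between /a/ and /d/: immediately after a vowel) → [ɣ].
/d/ — between /ɡ/ and /o/; rule 2 does not apply here → [d].
/o/ (word-final) fails the environment for rule 3, so it stays [o].

[xəβxəβdəɣˈdo]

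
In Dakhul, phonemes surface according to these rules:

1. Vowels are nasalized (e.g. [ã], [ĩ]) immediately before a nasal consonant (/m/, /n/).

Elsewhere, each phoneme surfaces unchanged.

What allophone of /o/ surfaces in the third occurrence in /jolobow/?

[o]

/o/ (between /b/ and /w/): rule 1 targets it, but not before a nasal consonant → unchanged [o].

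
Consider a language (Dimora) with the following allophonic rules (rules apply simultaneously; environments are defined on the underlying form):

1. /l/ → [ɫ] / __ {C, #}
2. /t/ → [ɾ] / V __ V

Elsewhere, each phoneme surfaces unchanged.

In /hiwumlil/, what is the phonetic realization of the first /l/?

[l]

/l/ (between /m/ and /i/) is in the target of rule 1 but the environment (word-finally or immediately before a consonant) is not met → [l].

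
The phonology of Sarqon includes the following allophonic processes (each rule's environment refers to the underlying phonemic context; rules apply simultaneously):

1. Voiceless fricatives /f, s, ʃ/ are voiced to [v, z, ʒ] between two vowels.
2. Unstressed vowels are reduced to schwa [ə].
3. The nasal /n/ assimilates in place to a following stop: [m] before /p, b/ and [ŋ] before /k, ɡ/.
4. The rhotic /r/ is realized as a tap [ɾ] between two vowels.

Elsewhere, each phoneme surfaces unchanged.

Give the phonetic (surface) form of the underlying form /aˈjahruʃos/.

/a/ meets the environment for rule 2 (in an unstressed syllable) → [ə].
/j/ (between /a/ and /a/) is unaffected → [j].
/a/ — between /j/ and /h/; rule 2 does not apply here → [a].
/h/ (between /a/ and /r/) is unaffected → [h].
/r/ (between /h/ and /u/) is in the target of rule 4 but the environment (between two vowels) is not met → [r].
/u/ — between /r/ and /ʃ/, in an unstressed syllable — surfaces as [ə] (rule 2).
/ʃ/ (between /u/ and /o/): between two vowels, so rule 1 applies → [ʒ].
/o/ meets the environment for rule 2 (in an unstressed syllable) → [ə].
/s/ (word-final): rule 1 targets it, but not between two vowels → unchanged [s].

[əˈjahrəʒəs]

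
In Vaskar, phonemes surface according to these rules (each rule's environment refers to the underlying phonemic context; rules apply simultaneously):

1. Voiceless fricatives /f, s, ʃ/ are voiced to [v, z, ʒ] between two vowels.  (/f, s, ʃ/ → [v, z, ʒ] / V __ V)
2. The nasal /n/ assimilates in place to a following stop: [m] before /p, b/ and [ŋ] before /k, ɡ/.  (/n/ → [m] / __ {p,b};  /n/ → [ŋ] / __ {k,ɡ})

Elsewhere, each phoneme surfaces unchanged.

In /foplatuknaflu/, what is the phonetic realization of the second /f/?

[f]

/f/ (between /a/ and /l/) is in the target of rule 1 but the environment (between two vowels) is not met → [f].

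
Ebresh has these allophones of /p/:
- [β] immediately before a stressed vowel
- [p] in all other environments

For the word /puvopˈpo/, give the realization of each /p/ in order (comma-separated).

Occurrence 1 (position 1): no conditioning environment matches → elsewhere allophone [p].
Occurrence 2 (position 5): no conditioning environment matches → elsewhere allophone [p].
Occurrence 3 (position 6): immediately before a stressed vowel → [β].

[p], [p], [β]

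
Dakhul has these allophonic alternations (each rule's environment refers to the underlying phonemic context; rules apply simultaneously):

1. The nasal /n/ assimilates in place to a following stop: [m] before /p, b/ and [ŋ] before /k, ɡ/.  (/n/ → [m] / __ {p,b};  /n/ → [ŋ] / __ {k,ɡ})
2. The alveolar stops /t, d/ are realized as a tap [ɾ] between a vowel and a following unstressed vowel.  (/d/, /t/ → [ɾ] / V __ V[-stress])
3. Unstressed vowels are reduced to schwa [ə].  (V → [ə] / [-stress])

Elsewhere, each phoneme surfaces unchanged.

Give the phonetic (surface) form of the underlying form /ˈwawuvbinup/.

/w/ — not in any rule's target class → [w].
/a/ (between /w/ and /w/) is in the target of rule 3 but the environment (in an unstressed syllable) is not met → [a].
/w/ — not in any rule's target class → [w].
/u/ (between /w/ and /v/) occurs in an unstressed syllable → [ə] by rule 3.
/v/ (between /u/ and /b/): no rule targets it → [v].
/b/ (between /v/ and /i/): no rule targets it → [b].
/i/ (between /b/ and /n/) occurs in an unstressed syllable → [ə] by rule 3.
/n/ (between /i/ and /u/) is in the target of rule 1 but the environment (before a labial or velar stop) is not met → [n].
Rule 3 applies to /u/ (between /n/ and /p/: in an unstressed syllable) → [ə].
/p/ (word-final): no rule targets it → [p].

[ˈwawəvbənəp]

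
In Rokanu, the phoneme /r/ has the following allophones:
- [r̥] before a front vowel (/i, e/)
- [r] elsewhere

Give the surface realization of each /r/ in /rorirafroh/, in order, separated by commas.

[r], [r̥], [r], [r]

Occurrence 1 (position 1): no conditioning environment matches → elsewhere allophone [r].
Occurrence 2 (position 3): before a front vowel (/i, e/) → [r̥].
Occurrence 3 (position 5): no conditioning environment matches → elsewhere allophone [r].
Occurrence 4 (position 8): no conditioning environment matches → elsewhere allophone [r].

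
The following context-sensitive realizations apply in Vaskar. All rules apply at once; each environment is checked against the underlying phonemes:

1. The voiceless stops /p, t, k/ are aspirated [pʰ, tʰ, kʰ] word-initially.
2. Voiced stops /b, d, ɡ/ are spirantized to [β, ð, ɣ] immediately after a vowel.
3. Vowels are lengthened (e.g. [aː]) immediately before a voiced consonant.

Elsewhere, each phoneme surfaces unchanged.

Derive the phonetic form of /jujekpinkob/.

/u/ (between /j/ and /j/) occurs before a voiced consonant → [uː] by rule 3.
/e/ (between /j/ and /k/) is in the target of rule 3 but the environment (before a voiced consonant) is not met → [e].
/k/ (between /e/ and /p/): rule 1 targets it, but not word-initially → unchanged [k].
/p/ (between /k/ and /i/): rule 1 targets it, but not word-initially → unchanged [p].
Rule 3 applies to /i/ (between /p/ and /n/: before a voiced consonant) → [iː].
/k/ (between /n/ and /o/) fails the environment for rule 1, so it stays [k].
/o/ meets the environment for rule 3 (before a voiced consonant) → [oː].
/b/ (word-final) occurs immediately after a vowel → [β] by rule 2.

[juːjekpiːnkoːβ]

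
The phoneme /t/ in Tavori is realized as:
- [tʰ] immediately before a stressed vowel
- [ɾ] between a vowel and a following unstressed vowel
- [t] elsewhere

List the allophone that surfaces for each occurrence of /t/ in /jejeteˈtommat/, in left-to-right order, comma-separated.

[ɾ], [tʰ], [t]

Occurrence 1 (position 5): between a vowel and an unstressed vowel → [ɾ].
Occurrence 2 (position 7): immediately before a stressed vowel → [tʰ].
Occurrence 3 (position 12): no conditioning environment matches → elsewhere allophone [t].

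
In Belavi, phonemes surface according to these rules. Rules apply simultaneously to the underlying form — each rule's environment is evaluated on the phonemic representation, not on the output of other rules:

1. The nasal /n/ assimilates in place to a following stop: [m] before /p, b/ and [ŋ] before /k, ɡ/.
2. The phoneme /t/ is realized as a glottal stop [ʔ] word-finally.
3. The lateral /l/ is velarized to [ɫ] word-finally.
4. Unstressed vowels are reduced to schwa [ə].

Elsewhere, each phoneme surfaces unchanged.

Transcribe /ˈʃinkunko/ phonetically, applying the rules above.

/ʃ/ stays [ʃ].
/i/ (between /ʃ/ and /n/): rule 4 targets it, but not in an unstressed syllable → unchanged [i].
/n/ (between /i/ and /k/): before a labial or velar stop, so rule 1 applies → [ŋ].
/k/ stays [k].
/u/ (between /k/ and /n/): in an unstressed syllable, so rule 4 applies → [ə].
/n/ (between /u/ and /k/) occurs before a labial or velar stop → [ŋ] by rule 1.
/k/ (between /n/ and /o/): no rule targets it → [k].
/o/ meets the environment for rule 4 (in an unstressed syllable) → [ə].

[ˈʃiŋkəŋkə]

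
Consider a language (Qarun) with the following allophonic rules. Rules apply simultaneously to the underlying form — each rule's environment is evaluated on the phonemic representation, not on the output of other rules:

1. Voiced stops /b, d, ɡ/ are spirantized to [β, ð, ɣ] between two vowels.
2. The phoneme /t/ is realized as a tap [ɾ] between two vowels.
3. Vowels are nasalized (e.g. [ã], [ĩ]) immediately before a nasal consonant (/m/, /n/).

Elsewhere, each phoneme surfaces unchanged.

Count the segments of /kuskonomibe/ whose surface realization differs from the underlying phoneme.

3

Segments that undergo a rule: /o/ → [õ] (rule 3); /o/ → [õ] (rule 3); /b/ → [β] (rule 1).
All other segments surface unchanged.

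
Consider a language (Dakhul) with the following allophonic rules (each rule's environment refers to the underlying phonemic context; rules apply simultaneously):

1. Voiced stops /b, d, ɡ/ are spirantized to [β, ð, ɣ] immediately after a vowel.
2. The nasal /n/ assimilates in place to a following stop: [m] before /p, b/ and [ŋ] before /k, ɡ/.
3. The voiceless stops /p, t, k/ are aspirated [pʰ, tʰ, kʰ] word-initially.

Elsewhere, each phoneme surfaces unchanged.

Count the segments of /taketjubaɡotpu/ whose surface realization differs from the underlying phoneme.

Segments that undergo a rule: /t/ → [tʰ] (rule 3); /b/ → [β] (rule 1); /ɡ/ → [ɣ] (rule 1).
All other segments surface unchanged.

3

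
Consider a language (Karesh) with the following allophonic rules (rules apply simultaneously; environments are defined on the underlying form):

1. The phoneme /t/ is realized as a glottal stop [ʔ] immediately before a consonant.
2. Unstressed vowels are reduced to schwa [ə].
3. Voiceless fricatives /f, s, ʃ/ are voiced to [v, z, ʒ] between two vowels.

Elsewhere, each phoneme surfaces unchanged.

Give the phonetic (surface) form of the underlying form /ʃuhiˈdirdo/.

[ʃəhəˈdirdə]

/ʃ/ — word-initial; rule 3 does not apply here → [ʃ].
/u/ meets the environment for rule 2 (in an unstressed syllable) → [ə].
/h/ (between /u/ and /i/): no rule targets it → [h].
/i/ (between /h/ and /d/) occurs in an unstressed syllable → [ə] by rule 2.
/d/ (between /i/ and /i/) is unaffected → [d].
/i/ (between /d/ and /r/) fails the environment for rule 2, so it stays [i].
/r/ (between /i/ and /d/): no rule targets it → [r].
/d/ — not in any rule's target class → [d].
/o/ (word-final) occurs in an unstressed syllable → [ə] by rule 2.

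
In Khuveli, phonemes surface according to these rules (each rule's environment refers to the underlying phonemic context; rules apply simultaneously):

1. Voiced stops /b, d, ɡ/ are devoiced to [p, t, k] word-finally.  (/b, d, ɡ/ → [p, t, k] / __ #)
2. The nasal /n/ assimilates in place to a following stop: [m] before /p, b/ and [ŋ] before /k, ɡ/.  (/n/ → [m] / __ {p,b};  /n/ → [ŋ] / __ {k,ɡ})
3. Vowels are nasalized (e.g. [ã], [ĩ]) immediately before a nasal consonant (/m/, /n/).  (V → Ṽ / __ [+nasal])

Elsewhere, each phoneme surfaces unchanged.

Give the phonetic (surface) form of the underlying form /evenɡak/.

[evẽŋɡak]

/e/ (word-initial): rule 3 targets it, but not before a nasal consonant → unchanged [e].
/v/ (between /e/ and /e/) is unaffected → [v].
/e/ (between /v/ and /n/): before a nasal consonant, so rule 3 applies → [ẽ].
/n/ meets the environment for rule 2 (before a labial or velar stop) → [ŋ].
/ɡ/ — between /n/ and /a/; rule 1 does not apply here → [ɡ].
/a/ (between /ɡ/ and /k/): rule 3 targets it, but not before a nasal consonant → unchanged [a].
/k/ (word-final): no rule targets it → [k].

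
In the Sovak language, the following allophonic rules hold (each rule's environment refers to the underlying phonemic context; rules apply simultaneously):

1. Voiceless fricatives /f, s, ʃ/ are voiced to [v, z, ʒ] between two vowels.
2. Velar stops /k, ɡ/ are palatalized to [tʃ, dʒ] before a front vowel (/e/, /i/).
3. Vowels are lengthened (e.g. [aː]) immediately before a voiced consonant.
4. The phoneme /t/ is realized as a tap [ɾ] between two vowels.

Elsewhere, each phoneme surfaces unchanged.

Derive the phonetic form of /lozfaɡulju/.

[loːzfaːɡuːlju]

/o/ (between /l/ and /z/): before a voiced consonant, so rule 3 applies → [oː].
/f/ (between /z/ and /a/) is in the target of rule 1 but the environment (between two vowels) is not met → [f].
/a/ (between /f/ and /ɡ/): before a voiced consonant, so rule 3 applies → [aː].
/ɡ/ (between /a/ and /u/): rule 2 targets it, but not before a front vowel → unchanged [ɡ].
/u/ (between /ɡ/ and /l/): before a voiced consonant, so rule 3 applies → [uː].
/u/ (word-final) is in the target of rule 3 but the environment (before a voiced consonant) is not met → [u].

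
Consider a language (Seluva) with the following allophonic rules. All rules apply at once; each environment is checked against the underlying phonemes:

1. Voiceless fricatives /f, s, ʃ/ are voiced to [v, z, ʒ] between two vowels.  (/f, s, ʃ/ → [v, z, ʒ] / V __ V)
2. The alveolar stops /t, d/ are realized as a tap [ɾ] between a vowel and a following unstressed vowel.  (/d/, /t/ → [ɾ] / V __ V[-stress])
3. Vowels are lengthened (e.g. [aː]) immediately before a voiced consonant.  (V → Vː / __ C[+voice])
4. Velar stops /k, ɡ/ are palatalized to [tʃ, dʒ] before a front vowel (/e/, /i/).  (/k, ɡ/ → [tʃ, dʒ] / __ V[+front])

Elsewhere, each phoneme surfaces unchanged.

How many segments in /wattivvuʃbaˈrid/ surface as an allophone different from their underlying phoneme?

Segments that undergo a rule: /i/ → [iː] (rule 3); /a/ → [aː] (rule 3); /i/ → [iː] (rule 3).
All other segments surface unchanged.

3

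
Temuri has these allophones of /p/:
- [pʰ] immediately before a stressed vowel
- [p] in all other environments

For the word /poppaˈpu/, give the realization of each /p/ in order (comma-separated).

Occurrence 1 (position 1): no conditioning environment matches → elsewhere allophone [p].
Occurrence 2 (position 3): no conditioning environment matches → elsewhere allophone [p].
Occurrence 3 (position 4): no conditioning environment matches → elsewhere allophone [p].
Occurrence 4 (position 6): immediately before a stressed vowel → [pʰ].

[p], [p], [p], [pʰ]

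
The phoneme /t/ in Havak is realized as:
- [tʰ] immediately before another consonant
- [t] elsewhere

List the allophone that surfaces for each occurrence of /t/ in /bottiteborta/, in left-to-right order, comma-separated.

[tʰ], [t], [t], [t]

Occurrence 1 (position 3): immediately before another consonant → [tʰ].
Occurrence 2 (position 4): no conditioning environment matches → elsewhere allophone [t].
Occurrence 3 (position 6): no conditioning environment matches → elsewhere allophone [t].
Occurrence 4 (position 11): no conditioning environment matches → elsewhere allophone [t].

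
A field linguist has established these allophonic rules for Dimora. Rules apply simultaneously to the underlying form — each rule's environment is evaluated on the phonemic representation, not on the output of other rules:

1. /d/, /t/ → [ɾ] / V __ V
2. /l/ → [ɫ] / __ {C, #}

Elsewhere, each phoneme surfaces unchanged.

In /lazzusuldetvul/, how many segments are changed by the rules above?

Segments that undergo a rule: /l/ → [ɫ] (rule 2); /l/ → [ɫ] (rule 2).
All other segments surface unchanged.

2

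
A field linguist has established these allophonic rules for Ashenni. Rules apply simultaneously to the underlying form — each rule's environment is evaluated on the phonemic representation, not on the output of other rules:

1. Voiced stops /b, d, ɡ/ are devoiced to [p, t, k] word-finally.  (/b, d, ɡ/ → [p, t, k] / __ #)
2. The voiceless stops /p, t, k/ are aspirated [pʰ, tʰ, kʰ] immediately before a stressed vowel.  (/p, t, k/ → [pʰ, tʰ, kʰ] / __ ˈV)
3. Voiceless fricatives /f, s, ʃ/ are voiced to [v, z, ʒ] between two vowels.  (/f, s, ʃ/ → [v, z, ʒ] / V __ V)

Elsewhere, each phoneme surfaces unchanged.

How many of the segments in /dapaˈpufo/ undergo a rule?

Segments that undergo a rule: /p/ → [pʰ] (rule 2); /f/ → [v] (rule 3).
All other segments surface unchanged.

2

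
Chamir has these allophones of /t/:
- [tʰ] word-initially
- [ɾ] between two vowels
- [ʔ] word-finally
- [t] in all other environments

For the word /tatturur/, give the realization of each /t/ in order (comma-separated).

[tʰ], [t], [t]

Occurrence 1 (position 1): word-initially → [tʰ].
Occurrence 2 (position 3): no conditioning environment matches → elsewhere allophone [t].
Occurrence 3 (position 4): no conditioning environment matches → elsewhere allophone [t].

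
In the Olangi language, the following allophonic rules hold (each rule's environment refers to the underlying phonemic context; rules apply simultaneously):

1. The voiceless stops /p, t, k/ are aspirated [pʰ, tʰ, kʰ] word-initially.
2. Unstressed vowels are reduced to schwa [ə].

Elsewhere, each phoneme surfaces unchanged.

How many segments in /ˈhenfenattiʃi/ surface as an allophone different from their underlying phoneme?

Segments that undergo a rule: /e/ → [ə] (rule 2); /a/ → [ə] (rule 2); /i/ → [ə] (rule 2); /i/ → [ə] (rule 2).
All other segments surface unchanged.

4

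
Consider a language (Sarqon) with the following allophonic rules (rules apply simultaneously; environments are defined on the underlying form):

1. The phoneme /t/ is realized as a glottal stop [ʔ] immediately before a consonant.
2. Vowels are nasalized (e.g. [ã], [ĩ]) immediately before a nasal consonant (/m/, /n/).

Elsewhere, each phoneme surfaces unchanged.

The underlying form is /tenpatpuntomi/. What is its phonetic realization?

[tẽnpaʔpũntõmi]

/t/ (word-initial) fails the environment for rule 1, so it stays [t].
/e/ — between /t/ and /n/, before a nasal consonant — surfaces as [ẽ] (rule 2).
/n/ (between /e/ and /p/): no rule targets it → [n].
/p/ (between /n/ and /a/) is unaffected → [p].
/a/ (between /p/ and /t/) fails the environment for rule 2, so it stays [a].
/t/ (between /a/ and /p/): immediately before a consonant, so rule 1 applies → [ʔ].
/p/ (between /t/ and /u/): no rule targets it → [p].
/u/ meets the environment for rule 2 (before a nasal consonant) → [ũ].
/n/ (between /u/ and /t/) is unaffected → [n].
/t/ (between /n/ and /o/): rule 1 targets it, but not immediately before a consonant → unchanged [t].
/o/ (between /t/ and /m/) occurs before a nasal consonant → [õ] by rule 2.
/m/ stays [m].
/i/ (word-final): rule 2 targets it, but not before a nasal consonant → unchanged [i].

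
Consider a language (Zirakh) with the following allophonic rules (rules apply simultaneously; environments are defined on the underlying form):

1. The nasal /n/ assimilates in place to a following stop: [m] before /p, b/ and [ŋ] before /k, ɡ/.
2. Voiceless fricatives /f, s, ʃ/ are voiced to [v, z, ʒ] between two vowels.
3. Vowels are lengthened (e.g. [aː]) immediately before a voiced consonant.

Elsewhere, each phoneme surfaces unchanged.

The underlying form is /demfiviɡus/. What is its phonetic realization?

[deːmfiːviːɡus]

/d/ — not in any rule's target class → [d].
/e/ (between /d/ and /m/): before a voiced consonant, so rule 3 applies → [eː].
/m/ — not in any rule's target class → [m].
/f/ — between /m/ and /i/; rule 2 does not apply here → [f].
/i/ meets the environment for rule 3 (before a voiced consonant) → [iː].
/v/ — not in any rule's target class → [v].
/i/ meets the environment for rule 3 (before a voiced consonant) → [iː].
/ɡ/ (between /i/ and /u/) is unaffected → [ɡ].
/u/ — between /ɡ/ and /s/; rule 3 does not apply here → [u].
/s/ — word-final; rule 2 does not apply here → [s].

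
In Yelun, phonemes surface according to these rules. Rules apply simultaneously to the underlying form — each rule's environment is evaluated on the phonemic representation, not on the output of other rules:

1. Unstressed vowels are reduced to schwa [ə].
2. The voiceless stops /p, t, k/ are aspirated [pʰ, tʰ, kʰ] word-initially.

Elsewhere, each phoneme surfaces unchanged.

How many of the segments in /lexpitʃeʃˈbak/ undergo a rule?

3

Segments that undergo a rule: /e/ → [ə] (rule 1); /i/ → [ə] (rule 1); /e/ → [ə] (rule 1).
All other segments surface unchanged.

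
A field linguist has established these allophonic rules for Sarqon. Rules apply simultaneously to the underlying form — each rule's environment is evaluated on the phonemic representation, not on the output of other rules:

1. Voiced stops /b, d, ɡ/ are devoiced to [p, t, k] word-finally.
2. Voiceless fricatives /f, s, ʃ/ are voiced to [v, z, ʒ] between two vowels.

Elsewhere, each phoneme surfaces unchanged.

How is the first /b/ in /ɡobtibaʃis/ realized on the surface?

[b]

/b/ — between /o/ and /t/; rule 1 does not apply here → [b].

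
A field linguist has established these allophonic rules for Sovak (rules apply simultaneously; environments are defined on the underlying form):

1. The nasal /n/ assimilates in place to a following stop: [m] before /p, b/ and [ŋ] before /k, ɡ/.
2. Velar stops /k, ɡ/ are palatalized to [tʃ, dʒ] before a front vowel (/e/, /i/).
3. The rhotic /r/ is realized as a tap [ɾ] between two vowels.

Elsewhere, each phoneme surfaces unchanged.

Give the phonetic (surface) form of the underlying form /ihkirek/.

[ihtʃiɾek]

/i/ (word-initial): no rule targets it → [i].
/h/ (between /i/ and /k/): no rule targets it → [h].
Rule 2 applies to /k/ (between /h/ and /i/: before a front vowel) → [tʃ].
/i/ stays [i].
/r/ (between /i/ and /e/) occurs between two vowels → [ɾ] by rule 3.
/e/ stays [e].
/k/ — word-final; rule 2 does not apply here → [k].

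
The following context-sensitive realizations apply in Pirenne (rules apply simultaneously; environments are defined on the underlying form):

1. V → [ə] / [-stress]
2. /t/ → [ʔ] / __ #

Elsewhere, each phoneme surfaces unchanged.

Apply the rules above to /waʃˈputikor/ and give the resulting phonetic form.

/w/ (word-initial) is unaffected → [w].
Rule 1 applies to /a/ (between /w/ and /ʃ/: in an unstressed syllable) → [ə].
/ʃ/ stays [ʃ].
/p/ (between /ʃ/ and /u/): no rule targets it → [p].
/u/ (between /p/ and /t/) fails the environment for rule 1, so it stays [u].
/t/ (between /u/ and /i/) fails the environment for rule 2, so it stays [t].
Rule 1 applies to /i/ (between /t/ and /k/: in an unstressed syllable) → [ə].
/k/ stays [k].
/o/ — between /k/ and /r/, in an unstressed syllable — surfaces as [ə] (rule 1).
/r/ — not in any rule's target class → [r].

[wəʃˈputəkər]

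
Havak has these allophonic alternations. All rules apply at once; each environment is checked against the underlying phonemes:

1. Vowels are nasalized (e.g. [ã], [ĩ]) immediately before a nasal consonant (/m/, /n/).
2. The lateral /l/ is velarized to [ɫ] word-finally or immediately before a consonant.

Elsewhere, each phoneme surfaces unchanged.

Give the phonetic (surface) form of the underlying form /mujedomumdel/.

[mujedõmũmdeɫ]

/m/ — not in any rule's target class → [m].
/u/ (between /m/ and /j/) is in the target of rule 1 but the environment (before a nasal consonant) is not met → [u].
/j/ (between /u/ and /e/): no rule targets it → [j].
/e/ (between /j/ and /d/): rule 1 targets it, but not before a nasal consonant → unchanged [e].
/d/ — not in any rule's target class → [d].
/o/ meets the environment for rule 1 (before a nasal consonant) → [õ].
/m/ — not in any rule's target class → [m].
Rule 1 applies to /u/ (between /m/ and /m/: before a nasal consonant) → [ũ].
/m/ (between /u/ and /d/) is unaffected → [m].
/d/ (between /m/ and /e/): no rule targets it → [d].
/e/ (between /d/ and /l/) fails the environment for rule 1, so it stays [e].
/l/ (word-final): word-finally or immediately before a consonant, so rule 2 applies → [ɫ].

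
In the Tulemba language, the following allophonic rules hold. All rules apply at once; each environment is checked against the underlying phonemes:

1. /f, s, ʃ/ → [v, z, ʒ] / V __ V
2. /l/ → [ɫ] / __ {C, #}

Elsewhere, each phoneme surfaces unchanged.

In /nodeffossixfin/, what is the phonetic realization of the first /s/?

[s]

/s/ — between /o/ and /s/; rule 1 does not apply here → [s].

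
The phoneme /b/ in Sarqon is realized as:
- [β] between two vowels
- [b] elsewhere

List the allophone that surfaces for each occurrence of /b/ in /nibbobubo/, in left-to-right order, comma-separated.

[b], [b], [β], [β]

Occurrence 1 (position 3): no conditioning environment matches → elsewhere allophone [b].
Occurrence 2 (position 4): no conditioning environment matches → elsewhere allophone [b].
Occurrence 3 (position 6): between two vowels → [β].
Occurrence 4 (position 8): between two vowels → [β].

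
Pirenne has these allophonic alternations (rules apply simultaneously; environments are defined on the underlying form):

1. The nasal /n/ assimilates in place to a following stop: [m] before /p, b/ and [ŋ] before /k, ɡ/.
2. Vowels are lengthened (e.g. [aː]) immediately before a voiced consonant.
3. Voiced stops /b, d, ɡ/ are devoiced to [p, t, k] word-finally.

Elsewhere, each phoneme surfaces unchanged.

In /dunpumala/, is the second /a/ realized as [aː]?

/a/ (word-final): rule 2 targets it, but not before a voiced consonant → unchanged [a].
The actual realization is [a], not [aː].

No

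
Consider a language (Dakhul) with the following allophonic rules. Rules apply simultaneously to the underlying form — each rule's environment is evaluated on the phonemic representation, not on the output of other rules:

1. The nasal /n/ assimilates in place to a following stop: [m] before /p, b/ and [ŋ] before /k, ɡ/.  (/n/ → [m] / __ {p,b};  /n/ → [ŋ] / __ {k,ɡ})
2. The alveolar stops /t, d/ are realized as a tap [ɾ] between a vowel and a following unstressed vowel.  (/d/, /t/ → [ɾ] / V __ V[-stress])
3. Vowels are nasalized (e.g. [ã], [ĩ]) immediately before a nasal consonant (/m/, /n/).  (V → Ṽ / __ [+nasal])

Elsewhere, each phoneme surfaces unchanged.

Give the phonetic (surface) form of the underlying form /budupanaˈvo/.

/b/ (word-initial): no rule targets it → [b].
/u/ (between /b/ and /d/) fails the environment for rule 3, so it stays [u].
/d/ (between /u/ and /u/): between a vowel and a following unstressed vowel, so rule 2 applies → [ɾ].
/u/ (between /d/ and /p/): rule 3 targets it, but not before a nasal consonant → unchanged [u].
/p/ (between /u/ and /a/) is unaffected → [p].
/a/ (between /p/ and /n/): before a nasal consonant, so rule 3 applies → [ã].
/n/ (between /a/ and /a/) is in the target of rule 1 but the environment (before a labial or velar stop) is not met → [n].
/a/ (between /n/ and /v/): rule 3 targets it, but not before a nasal consonant → unchanged [a].
/v/ stays [v].
/o/ (word-final) fails the environment for rule 3, so it stays [o].

[buɾupãnaˈvo]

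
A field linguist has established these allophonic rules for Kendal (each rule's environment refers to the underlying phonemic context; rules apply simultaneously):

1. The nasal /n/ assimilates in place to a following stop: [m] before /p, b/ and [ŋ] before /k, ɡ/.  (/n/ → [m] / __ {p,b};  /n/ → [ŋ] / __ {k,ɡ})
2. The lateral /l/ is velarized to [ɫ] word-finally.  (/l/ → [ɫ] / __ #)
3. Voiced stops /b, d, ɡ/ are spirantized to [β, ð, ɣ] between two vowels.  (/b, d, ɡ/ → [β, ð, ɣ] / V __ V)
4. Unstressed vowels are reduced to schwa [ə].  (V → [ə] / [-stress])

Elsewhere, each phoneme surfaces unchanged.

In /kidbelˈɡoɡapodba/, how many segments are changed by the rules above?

6

Segments that undergo a rule: /i/ → [ə] (rule 4); /e/ → [ə] (rule 4); /ɡ/ → [ɣ] (rule 3); /a/ → [ə] (rule 4); /o/ → [ə] (rule 4); /a/ → [ə] (rule 4).
All other segments surface unchanged.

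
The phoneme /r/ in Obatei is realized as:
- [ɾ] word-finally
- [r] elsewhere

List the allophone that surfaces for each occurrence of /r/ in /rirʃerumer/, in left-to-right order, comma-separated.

[r], [r], [r], [ɾ]

Occurrence 1 (position 1): no conditioning environment matches → elsewhere allophone [r].
Occurrence 2 (position 3): no conditioning environment matches → elsewhere allophone [r].
Occurrence 3 (position 6): no conditioning environment matches → elsewhere allophone [r].
Occurrence 4 (position 10): word-finally → [ɾ].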